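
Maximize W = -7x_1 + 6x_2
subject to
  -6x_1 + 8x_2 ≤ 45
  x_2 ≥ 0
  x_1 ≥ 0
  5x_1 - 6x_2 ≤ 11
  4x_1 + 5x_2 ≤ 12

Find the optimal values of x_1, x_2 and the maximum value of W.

Corner points and W = -7x_1 + 6x_2:
  (0, 0) → W = 0
  (11/5, 0) → W = -77/5
  (0, 12/5) → W = 72/5
  (127/49, 16/49) → W = -793/49

x_1 = 0, x_2 = 12/5, maximum W = 72/5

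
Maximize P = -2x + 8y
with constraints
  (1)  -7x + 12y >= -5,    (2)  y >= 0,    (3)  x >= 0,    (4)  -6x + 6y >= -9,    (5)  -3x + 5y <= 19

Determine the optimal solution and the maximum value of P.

x = 53/4, y = 47/4, maximum P = 135/2

Extreme points and P = -2x + 8y:
  (5/7, 0) → P = -10/7
  (13/5, 11/10) → P = 18/5
  (0, 0) → P = 0
  (0, 19/5) → P = 152/5
  (53/4, 47/4) → P = 135/2

The optimum lies where -6x + 6y = -9 and -3x + 5y = 19.
Solving simultaneously gives x = 53/4, y = 47/4.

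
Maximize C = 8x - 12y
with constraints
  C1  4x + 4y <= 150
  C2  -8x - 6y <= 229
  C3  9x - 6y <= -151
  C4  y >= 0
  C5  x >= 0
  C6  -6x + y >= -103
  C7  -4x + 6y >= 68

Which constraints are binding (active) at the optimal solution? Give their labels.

C3 and C5

Corner points and C = 8x - 12y:
  (74/15, 977/30) → C = -1054/3
  (0, 75/2) → C = -450
  (0, 151/6) → C = -302

The maximum is at (0, 151/6). Substituting into each constraint, equality holds for C3 and C5; the remaining constraints have slack.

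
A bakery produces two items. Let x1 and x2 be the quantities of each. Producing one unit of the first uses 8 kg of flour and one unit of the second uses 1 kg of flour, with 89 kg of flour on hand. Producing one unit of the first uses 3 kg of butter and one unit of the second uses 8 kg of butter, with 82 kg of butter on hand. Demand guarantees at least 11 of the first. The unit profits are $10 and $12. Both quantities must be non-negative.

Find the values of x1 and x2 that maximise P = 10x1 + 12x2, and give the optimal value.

Extreme points and P = 10x1 + 12x2:
  (89/8, 0) → P = 445/4
  (11, 0) → P = 110
  (11, 1) → P = 122

The binding constraints are 8x1 + x2 = 89 and x1 = 11.
Solving simultaneously gives x1 = 11, x2 = 1.

x1 = 11, x2 = 1, maximum P = 122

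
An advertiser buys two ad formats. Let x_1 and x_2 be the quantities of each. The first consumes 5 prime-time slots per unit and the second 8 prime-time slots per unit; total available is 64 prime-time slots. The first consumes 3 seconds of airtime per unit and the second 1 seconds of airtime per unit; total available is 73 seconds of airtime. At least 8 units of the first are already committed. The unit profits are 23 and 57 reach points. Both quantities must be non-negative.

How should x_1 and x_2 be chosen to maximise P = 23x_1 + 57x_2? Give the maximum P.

Vertices and P = 23x_1 + 57x_2:
  (64/5, 0) → P = 1472/5
  (8, 0) → P = 184
  (8, 3) → P = 355

x_1 = 8, x_2 = 3, maximum P = 355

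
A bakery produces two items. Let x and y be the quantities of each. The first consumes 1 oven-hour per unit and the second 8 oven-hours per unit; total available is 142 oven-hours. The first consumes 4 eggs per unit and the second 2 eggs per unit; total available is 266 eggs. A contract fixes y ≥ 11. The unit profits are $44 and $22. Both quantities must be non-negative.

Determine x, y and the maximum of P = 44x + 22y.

Extreme points and P = 44x + 22y:
  (0, 71/4) → P = 781/2
  (0, 11) → P = 242
  (54, 11) → P = 2618

At the optimal vertex, x + 8y = 142 and y = 11.
Solving simultaneously gives x = 54, y = 11.

x = 54, y = 11, maximum P = 2618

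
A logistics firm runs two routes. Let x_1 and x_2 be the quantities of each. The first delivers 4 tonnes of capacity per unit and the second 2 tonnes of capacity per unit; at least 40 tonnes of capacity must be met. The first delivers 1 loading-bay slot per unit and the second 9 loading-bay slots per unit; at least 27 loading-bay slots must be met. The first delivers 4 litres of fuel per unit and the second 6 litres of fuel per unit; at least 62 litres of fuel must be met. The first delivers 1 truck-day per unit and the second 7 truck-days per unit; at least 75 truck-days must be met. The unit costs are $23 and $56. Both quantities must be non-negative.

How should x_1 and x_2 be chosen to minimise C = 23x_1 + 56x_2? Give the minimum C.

x_1 = 5, x_2 = 10, minimum C = 675

Feasible corners and C = 23x_1 + 56x_2:
  (0, 20) → C = 1120
  (75, 0) → C = 1725
  (5, 10) → C = 675
The feasible region is unbounded (it extends along (0, 1), (1, 0)), but C strictly increases along every unbounded feasible direction, so there is no improving ray and the minimum is attained at a vertex.

The optimum lies where 4x_1 + 2x_2 = 40 and x_1 + 7x_2 = 75.
Solving simultaneously gives x_1 = 5, x_2 = 10.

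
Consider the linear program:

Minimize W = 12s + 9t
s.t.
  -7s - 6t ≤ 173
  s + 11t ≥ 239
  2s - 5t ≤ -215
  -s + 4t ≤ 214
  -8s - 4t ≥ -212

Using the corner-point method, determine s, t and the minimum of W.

s = -988/17, t = 1325/34, minimum W = -11787/34

Vertices and W = 12s + 9t:
  (-47, 26) → W = -330
  (-988/17, 1325/34) → W = -11787/34
  (-130/3, 77/3) → W = -289
  (25/6, 134/3) → W = 452
  (-2/9, 481/9) → W = 1435/3

The binding constraints are -7s - 6t = 173 and -s + 4t = 214.
Solving simultaneously gives s = -988/17, t = 1325/34.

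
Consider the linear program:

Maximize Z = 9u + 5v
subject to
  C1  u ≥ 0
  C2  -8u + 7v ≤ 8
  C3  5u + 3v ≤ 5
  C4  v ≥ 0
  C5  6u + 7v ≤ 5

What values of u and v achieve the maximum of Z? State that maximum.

u = 5/6, v = 0, maximum Z = 15/2

At the optimal vertex, v = 0 and 6u + 7v = 5.
Solving simultaneously gives u = 5/6, v = 0.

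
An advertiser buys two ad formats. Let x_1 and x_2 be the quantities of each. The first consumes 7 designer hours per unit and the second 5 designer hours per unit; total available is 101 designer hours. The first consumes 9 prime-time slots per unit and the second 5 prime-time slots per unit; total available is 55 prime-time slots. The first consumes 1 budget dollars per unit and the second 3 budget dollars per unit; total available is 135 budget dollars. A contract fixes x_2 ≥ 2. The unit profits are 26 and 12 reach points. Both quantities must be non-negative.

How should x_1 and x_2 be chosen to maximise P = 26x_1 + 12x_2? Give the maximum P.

x_1 = 5, x_2 = 2, maximum P = 154

The binding constraints are 9x_1 + 5x_2 = 55 and x_2 = 2.
Solving simultaneously gives x_1 = 5, x_2 = 2.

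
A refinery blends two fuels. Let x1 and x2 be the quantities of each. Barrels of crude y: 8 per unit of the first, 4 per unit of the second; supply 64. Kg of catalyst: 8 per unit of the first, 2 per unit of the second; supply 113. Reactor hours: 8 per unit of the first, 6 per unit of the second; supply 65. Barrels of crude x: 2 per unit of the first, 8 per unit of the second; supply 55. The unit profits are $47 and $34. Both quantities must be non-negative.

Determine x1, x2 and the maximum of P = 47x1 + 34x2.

Extreme points and P = 47x1 + 34x2:
  (0, 0) → P = 0
  (0, 55/8) → P = 935/4
  (8, 0) → P = 376
  (31/4, 1/2) → P = 1525/4
  (95/26, 155/26) → P = 9735/26

At the optimal vertex, 8x1 + 4x2 = 64 and 8x1 + 6x2 = 65.
Solving simultaneously gives x1 = 31/4, x2 = 1/2.

x1 = 31/4, x2 = 1/2, maximum P = 1525/4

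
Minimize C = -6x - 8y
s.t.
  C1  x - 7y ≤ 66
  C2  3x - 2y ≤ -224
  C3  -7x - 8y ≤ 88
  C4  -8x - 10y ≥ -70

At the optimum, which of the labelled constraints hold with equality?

C3 and C4

Extreme points and C = -6x - 8y:
  (-984/19, 652/19) → C = 688/19
  (-1050/23, 1001/23) → C = -1708/23
  (-240, 199) → C = -152

The minimum is at (-240, 199). Substituting into each constraint, equality holds for C3 and C4; the remaining constraints have slack.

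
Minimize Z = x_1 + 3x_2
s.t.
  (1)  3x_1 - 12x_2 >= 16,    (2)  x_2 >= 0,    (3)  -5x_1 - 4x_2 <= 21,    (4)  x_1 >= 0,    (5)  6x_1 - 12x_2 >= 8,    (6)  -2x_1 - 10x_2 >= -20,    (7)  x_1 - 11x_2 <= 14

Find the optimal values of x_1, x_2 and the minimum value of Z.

Extreme points and Z = x_1 + 3x_2:
  (16/3, 0) → Z = 16/3
  (200/27, 14/27) → Z = 242/27
  (10, 0) → Z = 10

The binding constraints are 3x_1 - 12x_2 = 16 and x_2 = 0.
Solving simultaneously gives x_1 = 16/3, x_2 = 0.

x_1 = 16/3, x_2 = 0, minimum Z = 16/3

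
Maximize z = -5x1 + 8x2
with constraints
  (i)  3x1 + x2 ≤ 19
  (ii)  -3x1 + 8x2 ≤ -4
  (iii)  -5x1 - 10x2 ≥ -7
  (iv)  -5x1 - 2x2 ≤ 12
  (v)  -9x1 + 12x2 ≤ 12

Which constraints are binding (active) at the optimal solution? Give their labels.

(ii) and (iv)

Feasible corners and z = -5x1 + 8x2:
  (183/25, -74/25) → z = -1507/25
  (50, -131) → z = -1298
  (48/35, 1/70) → z = -236/35
  (-44/23, -28/23) → z = -4/23

The maximum is at (-44/23, -28/23). Substituting into each constraint, equality holds for (ii) and (iv); the remaining constraints have slack.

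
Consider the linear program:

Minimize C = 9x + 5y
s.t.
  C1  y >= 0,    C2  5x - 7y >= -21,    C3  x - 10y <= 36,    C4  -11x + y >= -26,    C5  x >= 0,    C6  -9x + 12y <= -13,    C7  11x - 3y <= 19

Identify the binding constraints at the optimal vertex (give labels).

Feasible corners and C = 9x + 5y:
  (13/9, 0) → C = 13
  (19/11, 0) → C = 171/11
  (9/5, 4/15) → C = 263/15

The minimum is at (13/9, 0). Substituting into each constraint, equality holds for C1 and C6; the remaining constraints have slack.

C1 and C6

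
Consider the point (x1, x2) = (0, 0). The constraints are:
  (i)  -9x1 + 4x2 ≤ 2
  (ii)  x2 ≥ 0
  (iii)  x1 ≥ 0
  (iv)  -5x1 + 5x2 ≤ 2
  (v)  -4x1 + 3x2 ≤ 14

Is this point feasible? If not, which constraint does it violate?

(i): 0 ≤ 2 ✓
(ii): 0 ≥ 0 ✓
(iii): 0 ≥ 0 ✓
(iv): 0 ≤ 2 ✓
(v): 0 ≤ 14 ✓

feasible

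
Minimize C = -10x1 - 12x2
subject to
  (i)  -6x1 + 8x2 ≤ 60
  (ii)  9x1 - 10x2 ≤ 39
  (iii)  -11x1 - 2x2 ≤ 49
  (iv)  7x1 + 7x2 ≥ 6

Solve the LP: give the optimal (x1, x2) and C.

Feasible corners and C = -10x1 - 12x2:
  (76, 129/2) → C = -1534
  (-186/49, 228/49) → C = -876/49
  (333/133, -219/133) → C = -702/133

The binding constraints are -6x1 + 8x2 = 60 and 9x1 - 10x2 = 39.
Solving simultaneously gives x1 = 76, x2 = 129/2.

x1 = 76, x2 = 129/2, minimum C = -1534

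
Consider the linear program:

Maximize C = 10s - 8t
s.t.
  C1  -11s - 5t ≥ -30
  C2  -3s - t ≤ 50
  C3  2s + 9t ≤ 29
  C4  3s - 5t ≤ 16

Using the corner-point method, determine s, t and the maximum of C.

Vertices and C = 10s - 8t:
  (125/89, 259/89) → C = -822/89
  (23/7, -43/35) → C = 1494/35
  (-479/25, 187/25) → C = -6286/25
  (-13, -11) → C = -42

At the optimal vertex, -11s - 5t = -30 and 3s - 5t = 16.
Solving simultaneously gives s = 23/7, t = -43/35.

s = 23/7, t = -43/35, maximum C = 1494/35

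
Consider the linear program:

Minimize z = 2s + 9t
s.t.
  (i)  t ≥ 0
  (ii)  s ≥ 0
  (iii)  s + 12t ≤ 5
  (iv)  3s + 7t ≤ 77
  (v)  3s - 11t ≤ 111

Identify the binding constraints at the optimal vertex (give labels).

(i) and (ii)

Extreme points and z = 2s + 9t:
  (0, 0) → z = 0
  (5, 0) → z = 10
  (0, 5/12) → z = 15/4

The minimum is at (0, 0). Substituting into each constraint, equality holds for (i) and (ii); the remaining constraints have slack.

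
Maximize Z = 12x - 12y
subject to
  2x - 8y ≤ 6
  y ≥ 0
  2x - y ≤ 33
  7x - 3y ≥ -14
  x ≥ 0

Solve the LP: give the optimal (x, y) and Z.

x = 129/7, y = 27/7, maximum Z = 1224/7

Extreme points and Z = 12x - 12y:
  (3, 0) → Z = 36
  (129/7, 27/7) → Z = 1224/7
  (0, 0) → Z = 0
  (0, 14/3) → Z = -56
The feasible region is unbounded (it extends along (1, 2), (3, 7)), but Z strictly decreases along every unbounded feasible direction, so there is no improving ray and the maximum is attained at a vertex.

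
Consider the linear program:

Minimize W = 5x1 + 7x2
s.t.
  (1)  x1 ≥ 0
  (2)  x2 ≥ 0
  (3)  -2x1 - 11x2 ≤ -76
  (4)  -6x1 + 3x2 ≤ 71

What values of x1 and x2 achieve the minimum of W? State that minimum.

Feasible corners and W = 5x1 + 7x2:
  (0, 76/11) → W = 532/11
  (0, 71/3) → W = 497/3
  (38, 0) → W = 190
The feasible region is unbounded (it extends along (1, 2), (1, 0)), but W strictly increases along every unbounded feasible direction, so there is no improving ray and the minimum is attained at a vertex.

x1 = 0, x2 = 76/11, minimum W = 532/11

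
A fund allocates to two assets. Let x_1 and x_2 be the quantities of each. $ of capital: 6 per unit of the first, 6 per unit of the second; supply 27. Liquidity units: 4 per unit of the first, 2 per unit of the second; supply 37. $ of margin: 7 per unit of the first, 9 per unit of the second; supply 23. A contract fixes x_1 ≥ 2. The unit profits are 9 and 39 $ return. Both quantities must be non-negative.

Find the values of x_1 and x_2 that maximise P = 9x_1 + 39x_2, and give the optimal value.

Feasible corners and P = 9x_1 + 39x_2:
  (23/7, 0) → P = 207/7
  (2, 0) → P = 18
  (2, 1) → P = 57

The binding constraints are 7x_1 + 9x_2 = 23 and x_1 = 2.
Solving simultaneously gives x_1 = 2, x_2 = 1.

x_1 = 2, x_2 = 1, maximum P = 57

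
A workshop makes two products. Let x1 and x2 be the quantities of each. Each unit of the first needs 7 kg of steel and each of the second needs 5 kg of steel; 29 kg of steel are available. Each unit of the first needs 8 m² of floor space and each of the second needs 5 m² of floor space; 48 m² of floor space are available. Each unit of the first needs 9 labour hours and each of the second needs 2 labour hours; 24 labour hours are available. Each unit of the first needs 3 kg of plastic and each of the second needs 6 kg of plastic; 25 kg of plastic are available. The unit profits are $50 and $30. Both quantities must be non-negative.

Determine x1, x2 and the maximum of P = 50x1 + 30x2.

Corner points and P = 50x1 + 30x2:
  (0, 0) → P = 0
  (0, 25/6) → P = 125
  (8/3, 0) → P = 400/3
  (2, 3) → P = 190
  (49/27, 88/27) → P = 5090/27

The binding constraints are 7x1 + 5x2 = 29 and 9x1 + 2x2 = 24.
Solving simultaneously gives x1 = 2, x2 = 3.

x1 = 2, x2 = 3, maximum P = 190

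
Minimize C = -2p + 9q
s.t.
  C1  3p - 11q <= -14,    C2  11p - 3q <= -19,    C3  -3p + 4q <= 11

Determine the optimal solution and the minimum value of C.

p = -65/21, q = 3/7, minimum C = 211/21

Extreme points and C = -2p + 9q:
  (-167/112, 97/112) → C = 1207/112
  (-65/21, 3/7) → C = 211/21
  (-43/35, 64/35) → C = 662/35

The binding constraints are 3p - 11q = -14 and -3p + 4q = 11.
Solving simultaneously gives p = -65/21, q = 3/7.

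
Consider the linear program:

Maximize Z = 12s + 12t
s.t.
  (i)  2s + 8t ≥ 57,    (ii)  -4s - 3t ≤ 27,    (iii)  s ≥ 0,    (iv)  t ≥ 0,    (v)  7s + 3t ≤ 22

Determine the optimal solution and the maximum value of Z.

Corner points and Z = 12s + 12t:
  (0, 57/8) → Z = 171/2
  (1/10, 71/10) → Z = 432/5
  (0, 22/3) → Z = 88

s = 0, t = 22/3, maximum Z = 88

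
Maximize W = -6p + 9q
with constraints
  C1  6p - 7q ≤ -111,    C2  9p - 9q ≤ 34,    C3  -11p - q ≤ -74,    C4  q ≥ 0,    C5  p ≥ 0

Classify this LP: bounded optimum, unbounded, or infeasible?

unbounded

From the feasible point (1237/9, 401/3), moving in the direction (0, 1) keeps every constraint satisfied while W increases without bound.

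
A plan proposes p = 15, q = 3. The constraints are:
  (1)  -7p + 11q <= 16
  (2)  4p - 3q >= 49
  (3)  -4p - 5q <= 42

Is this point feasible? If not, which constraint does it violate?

feasible

(1): -72 ≤ 16 ✓
(2): 51 ≥ 49 ✓
(3): -75 ≤ 42 ✓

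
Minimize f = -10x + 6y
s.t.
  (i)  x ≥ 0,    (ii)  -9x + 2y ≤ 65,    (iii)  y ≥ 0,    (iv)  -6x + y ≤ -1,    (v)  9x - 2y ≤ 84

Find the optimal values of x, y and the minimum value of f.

x = 28/3, y = 0, minimum f = -280/3

Corner points and f = -10x + 6y:
  (67/3, 133) → f = 1724/3
  (1/6, 0) → f = -5/3
  (28/3, 0) → f = -280/3
The feasible region is unbounded (it extends along (2, 9)), but f strictly increases along every unbounded feasible direction, so there is no improving ray and the minimum is attained at a vertex.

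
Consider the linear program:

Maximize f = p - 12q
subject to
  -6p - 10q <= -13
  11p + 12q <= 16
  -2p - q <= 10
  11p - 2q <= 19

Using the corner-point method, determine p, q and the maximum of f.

p = 2/19, q = 47/38, maximum f = -280/19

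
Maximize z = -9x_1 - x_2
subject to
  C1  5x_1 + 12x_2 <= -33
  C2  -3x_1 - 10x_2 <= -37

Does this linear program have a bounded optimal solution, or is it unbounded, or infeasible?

unbounded

From the feasible point (-387/7, 142/7), moving in the direction (-10, 3) keeps every constraint satisfied while z increases without bound.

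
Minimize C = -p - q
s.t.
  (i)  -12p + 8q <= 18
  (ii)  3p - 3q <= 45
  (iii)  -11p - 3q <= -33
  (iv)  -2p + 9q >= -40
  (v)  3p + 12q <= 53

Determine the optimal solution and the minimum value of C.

p = 233/15, q = 8/15, minimum C = -241/15

The binding constraints are 3p - 3q = 45 and 3p + 12q = 53.
Solving simultaneously gives p = 233/15, q = 8/15.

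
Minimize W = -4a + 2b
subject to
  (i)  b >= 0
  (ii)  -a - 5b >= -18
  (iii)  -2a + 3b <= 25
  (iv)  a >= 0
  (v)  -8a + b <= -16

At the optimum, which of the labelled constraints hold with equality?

Extreme points and W = -4a + 2b:
  (18, 0) → W = -72
  (2, 0) → W = -8
  (98/41, 128/41) → W = -136/41

The minimum is at (18, 0). Substituting into each constraint, equality holds for (i) and (ii); the remaining constraints have slack.

(i) and (ii)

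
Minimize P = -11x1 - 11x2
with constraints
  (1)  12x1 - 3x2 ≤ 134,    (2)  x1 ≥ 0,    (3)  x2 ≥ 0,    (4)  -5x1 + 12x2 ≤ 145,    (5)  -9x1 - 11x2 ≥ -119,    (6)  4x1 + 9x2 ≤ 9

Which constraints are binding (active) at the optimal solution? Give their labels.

Vertices and P = -11x1 - 11x2:
  (0, 0) → P = 0
  (0, 1) → P = -11
  (9/4, 0) → P = -99/4

The minimum is at (9/4, 0). Substituting into each constraint, equality holds for (3) and (6); the remaining constraints have slack.

(3) and (6)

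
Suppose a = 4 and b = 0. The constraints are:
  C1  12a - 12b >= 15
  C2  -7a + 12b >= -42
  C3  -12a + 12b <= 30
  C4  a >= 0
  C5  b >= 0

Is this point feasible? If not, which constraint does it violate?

feasible

C1: 48 ≥ 15 ✓
C2: -28 ≥ -42 ✓
C3: -48 ≤ 30 ✓
C4: 4 ≥ 0 ✓
C5: 0 ≥ 0 ✓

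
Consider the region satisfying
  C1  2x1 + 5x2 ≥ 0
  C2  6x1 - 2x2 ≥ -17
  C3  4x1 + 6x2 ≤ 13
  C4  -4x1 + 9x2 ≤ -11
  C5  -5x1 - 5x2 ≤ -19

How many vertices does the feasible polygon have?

The feasible vertices (each the meet of two boundaries and inside every other half-plane) are:
  (65/8, -13/4)
  (19/3, -38/15)
  (49/10, -11/10)

3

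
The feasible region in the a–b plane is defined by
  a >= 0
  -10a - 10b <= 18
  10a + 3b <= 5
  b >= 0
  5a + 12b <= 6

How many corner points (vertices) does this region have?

4

Of the 10 pairwise boundary intersections, those satisfying every inequality are:
  (0, 0)
  (0, 1/2)
  (1/2, 0)
  (2/5, 1/3)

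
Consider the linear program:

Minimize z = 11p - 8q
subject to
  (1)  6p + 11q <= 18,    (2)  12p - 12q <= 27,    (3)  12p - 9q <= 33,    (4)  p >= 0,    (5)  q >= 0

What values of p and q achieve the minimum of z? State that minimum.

Vertices and z = 11p - 8q:
  (171/68, 9/34) → z = 1737/68
  (0, 18/11) → z = -144/11
  (9/4, 0) → z = 99/4
  (0, 0) → z = 0

p = 0, q = 18/11, minimum z = -144/11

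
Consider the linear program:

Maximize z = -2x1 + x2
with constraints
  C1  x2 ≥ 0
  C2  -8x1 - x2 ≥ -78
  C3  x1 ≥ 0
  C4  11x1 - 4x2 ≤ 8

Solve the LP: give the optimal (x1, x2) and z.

x1 = 0, x2 = 78, maximum z = 78

Extreme points and z = -2x1 + x2:
  (0, 0) → z = 0
  (8/11, 0) → z = -16/11
  (0, 78) → z = 78
  (320/43, 794/43) → z = 154/43

The binding constraints are -8x1 - x2 = -78 and x1 = 0.
Solving simultaneously gives x1 = 0, x2 = 78.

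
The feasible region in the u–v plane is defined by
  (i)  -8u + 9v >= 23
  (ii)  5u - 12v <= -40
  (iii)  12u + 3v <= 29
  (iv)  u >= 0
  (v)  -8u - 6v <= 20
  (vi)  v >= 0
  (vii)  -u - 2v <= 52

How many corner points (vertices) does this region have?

3

Of the 21 pairwise boundary intersections, those satisfying every inequality are:
  (76/53, 625/159)
  (0, 10/3)
  (0, 29/3)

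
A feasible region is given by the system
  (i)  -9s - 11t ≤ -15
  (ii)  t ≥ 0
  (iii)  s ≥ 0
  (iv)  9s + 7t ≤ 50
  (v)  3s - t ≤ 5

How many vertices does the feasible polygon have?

Intersecting each pair of boundary lines and keeping only the points that satisfy every inequality leaves:
  (5/3, 0)
  (0, 15/11)
  (0, 50/7)
  (17/6, 7/2)

4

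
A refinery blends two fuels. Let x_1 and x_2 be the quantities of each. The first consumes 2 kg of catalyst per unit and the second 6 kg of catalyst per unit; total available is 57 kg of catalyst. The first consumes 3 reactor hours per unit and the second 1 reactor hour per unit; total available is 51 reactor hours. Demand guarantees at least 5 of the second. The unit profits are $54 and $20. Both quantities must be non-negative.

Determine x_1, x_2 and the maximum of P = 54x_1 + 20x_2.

x_1 = 27/2, x_2 = 5, maximum P = 829

Vertices and P = 54x_1 + 20x_2:
  (0, 19/2) → P = 190
  (0, 5) → P = 100
  (27/2, 5) → P = 829

At the optimal vertex, 2x_1 + 6x_2 = 57 and x_2 = 5.
Solving simultaneously gives x_1 = 27/2, x_2 = 5.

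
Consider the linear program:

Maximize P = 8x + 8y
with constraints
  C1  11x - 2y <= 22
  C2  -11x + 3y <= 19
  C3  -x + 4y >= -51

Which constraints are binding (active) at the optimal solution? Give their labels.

Corner points and P = 8x + 8y:
  (104/11, 41) → P = 4440/11
  (-1/3, -77/6) → P = -316/3
  (-229/41, -580/41) → P = -6472/41

The maximum is at (104/11, 41). Substituting into each constraint, equality holds for C1 and C2; the remaining constraints have slack.

C1 and C2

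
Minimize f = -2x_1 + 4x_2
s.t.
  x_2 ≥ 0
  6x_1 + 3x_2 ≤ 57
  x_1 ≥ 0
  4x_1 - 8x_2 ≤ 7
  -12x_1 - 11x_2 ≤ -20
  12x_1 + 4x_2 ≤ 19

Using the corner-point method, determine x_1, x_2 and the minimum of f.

x_1 = 43/28, x_2 = 1/7, minimum f = -5/2

Extreme points and f = -2x_1 + 4x_2:
  (0, 20/11) → f = 80/11
  (0, 19/4) → f = 19
  (43/28, 1/7) → f = -5/2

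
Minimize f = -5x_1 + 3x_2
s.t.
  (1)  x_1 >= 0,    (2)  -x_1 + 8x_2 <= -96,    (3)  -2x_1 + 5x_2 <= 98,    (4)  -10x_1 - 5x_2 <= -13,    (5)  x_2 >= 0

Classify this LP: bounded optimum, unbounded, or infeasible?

From the feasible point (96, 0), moving in the direction (8, 1) keeps every constraint satisfied while f decreases without bound.

unbounded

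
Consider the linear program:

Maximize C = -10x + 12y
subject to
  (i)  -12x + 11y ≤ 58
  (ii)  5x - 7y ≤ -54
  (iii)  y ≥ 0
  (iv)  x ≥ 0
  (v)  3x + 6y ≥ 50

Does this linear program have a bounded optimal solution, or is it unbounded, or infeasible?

unbounded

From the feasible point (188/29, 358/29), moving in the direction (11, 12) keeps every constraint satisfied while C increases without bound.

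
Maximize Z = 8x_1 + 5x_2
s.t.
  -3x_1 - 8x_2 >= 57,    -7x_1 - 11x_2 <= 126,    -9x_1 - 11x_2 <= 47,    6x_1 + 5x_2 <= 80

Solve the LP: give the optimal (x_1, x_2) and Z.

x_1 = 1510/31, x_2 = -1316/31, maximum Z = 5500/31

Feasible corners and Z = 8x_1 + 5x_2:
  (251/39, -124/13) → Z = 148/39
  (925/33, -194/11) → Z = 4490/33
  (79/2, -805/22) → Z = 2927/22
  (1510/31, -1316/31) → Z = 5500/31

At the optimal vertex, -7x_1 - 11x_2 = 126 and 6x_1 + 5x_2 = 80.
Solving simultaneously gives x_1 = 1510/31, x_2 = -1316/31.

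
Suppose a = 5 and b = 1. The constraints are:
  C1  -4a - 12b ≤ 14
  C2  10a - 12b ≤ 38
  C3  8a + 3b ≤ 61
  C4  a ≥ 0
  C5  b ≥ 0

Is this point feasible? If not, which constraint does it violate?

feasible

C1: -32 ≤ 14 ✓
C2: 38 ≤ 38 ✓
C3: 43 ≤ 61 ✓
C4: 5 ≥ 0 ✓
C5: 1 ≥ 0 ✓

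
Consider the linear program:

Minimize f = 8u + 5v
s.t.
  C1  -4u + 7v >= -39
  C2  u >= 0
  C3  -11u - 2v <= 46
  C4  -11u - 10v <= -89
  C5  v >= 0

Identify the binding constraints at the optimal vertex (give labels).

C2 and C4

Feasible corners and f = 8u + 5v:
  (39/4, 0) → f = 78
  (0, 89/10) → f = 89/2
  (89/11, 0) → f = 712/11
The feasible region is unbounded (it extends along (0, 1), (7, 4)), but f strictly increases along every unbounded feasible direction, so there is no improving ray and the minimum is attained at a vertex.

The minimum is at (0, 89/10). Substituting into each constraint, equality holds for C2 and C4; the remaining constraints have slack.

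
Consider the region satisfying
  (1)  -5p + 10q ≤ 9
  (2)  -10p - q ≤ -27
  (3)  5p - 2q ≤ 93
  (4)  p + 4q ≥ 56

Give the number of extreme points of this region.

3

Pairwise boundary intersections that survive every other constraint:
  (237/10, 51/4)
  (262/15, 289/30)
  (22, 17/2)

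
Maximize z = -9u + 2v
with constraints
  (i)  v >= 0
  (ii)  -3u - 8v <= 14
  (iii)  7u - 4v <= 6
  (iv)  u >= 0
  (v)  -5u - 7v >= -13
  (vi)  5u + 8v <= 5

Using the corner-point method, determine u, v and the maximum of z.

u = 0, v = 5/8, maximum z = 5/4

Feasible corners and z = -9u + 2v:
  (6/7, 0) → z = -54/7
  (0, 0) → z = 0
  (17/19, 5/76) → z = -301/38
  (0, 5/8) → z = 5/4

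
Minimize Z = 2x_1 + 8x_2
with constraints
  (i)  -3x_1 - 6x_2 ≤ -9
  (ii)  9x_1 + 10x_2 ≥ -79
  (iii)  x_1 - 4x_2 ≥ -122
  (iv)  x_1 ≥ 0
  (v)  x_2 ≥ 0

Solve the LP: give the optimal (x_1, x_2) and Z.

Corner points and Z = 2x_1 + 8x_2:
  (0, 3/2) → Z = 12
  (3, 0) → Z = 6
  (0, 61/2) → Z = 244
The feasible region is unbounded (it extends along (1, 0), (4, 1)), but Z strictly increases along every unbounded feasible direction, so there is no improving ray and the minimum is attained at a vertex.

x_1 = 3, x_2 = 0, minimum Z = 6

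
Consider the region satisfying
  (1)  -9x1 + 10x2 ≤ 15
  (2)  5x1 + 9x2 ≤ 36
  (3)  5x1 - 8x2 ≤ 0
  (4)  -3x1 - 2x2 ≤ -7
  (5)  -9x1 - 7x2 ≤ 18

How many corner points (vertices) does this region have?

Pairwise boundary intersections that survive every other constraint:
  (225/131, 399/131)
  (5/6, 9/4)
  (288/85, 36/17)
  (28/17, 35/34)

4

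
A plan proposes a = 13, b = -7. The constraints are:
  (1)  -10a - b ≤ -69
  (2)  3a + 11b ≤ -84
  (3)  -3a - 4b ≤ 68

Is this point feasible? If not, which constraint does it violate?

Constraint (2): 3a + 11b = -38, which is not ≤ -84. All other constraints are satisfied.

not feasible — violates (2)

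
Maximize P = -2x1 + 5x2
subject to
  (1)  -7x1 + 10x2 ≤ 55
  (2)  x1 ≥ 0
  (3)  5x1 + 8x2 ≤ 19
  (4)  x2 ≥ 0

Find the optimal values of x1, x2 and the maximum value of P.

Extreme points and P = -2x1 + 5x2:
  (0, 19/8) → P = 95/8
  (0, 0) → P = 0
  (19/5, 0) → P = -38/5

The optimum lies where x1 = 0 and 5x1 + 8x2 = 19.
Solving simultaneously gives x1 = 0, x2 = 19/8.

x1 = 0, x2 = 19/8, maximum P = 95/8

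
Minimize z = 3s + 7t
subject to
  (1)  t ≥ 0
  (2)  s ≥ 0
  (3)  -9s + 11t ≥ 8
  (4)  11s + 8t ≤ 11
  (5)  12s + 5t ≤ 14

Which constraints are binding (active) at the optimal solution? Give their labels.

(2) and (3)

Vertices and z = 3s + 7t:
  (0, 8/11) → z = 56/11
  (0, 11/8) → z = 77/8
  (57/193, 187/193) → z = 1480/193

The minimum is at (0, 8/11). Substituting into each constraint, equality holds for (2) and (3); the remaining constraints have slack.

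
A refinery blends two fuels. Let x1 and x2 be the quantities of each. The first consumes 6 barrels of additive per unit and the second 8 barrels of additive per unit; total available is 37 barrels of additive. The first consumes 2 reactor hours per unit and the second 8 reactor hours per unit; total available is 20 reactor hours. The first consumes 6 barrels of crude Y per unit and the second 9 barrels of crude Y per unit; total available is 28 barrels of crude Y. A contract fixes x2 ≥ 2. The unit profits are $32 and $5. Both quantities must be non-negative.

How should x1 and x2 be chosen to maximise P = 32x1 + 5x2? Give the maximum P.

x1 = 5/3, x2 = 2, maximum P = 190/3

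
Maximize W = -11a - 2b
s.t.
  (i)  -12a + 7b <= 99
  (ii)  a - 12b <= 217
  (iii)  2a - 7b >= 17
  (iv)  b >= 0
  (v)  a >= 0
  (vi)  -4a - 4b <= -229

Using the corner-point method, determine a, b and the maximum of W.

a = 557/12, b = 65/6, maximum W = -2129/4

Vertices and W = -11a - 2b:
  (217, 0) → W = -2387
  (557/12, 65/6) → W = -2129/4
  (229/4, 0) → W = -2519/4
The feasible region is unbounded (it extends along (12, 1), (7, 2)), but W strictly decreases along every unbounded feasible direction, so there is no improving ray and the maximum is attained at a vertex.

The optimum lies where 2a - 7b = 17 and -4a - 4b = -229.
Solving simultaneously gives a = 557/12, b = 65/6.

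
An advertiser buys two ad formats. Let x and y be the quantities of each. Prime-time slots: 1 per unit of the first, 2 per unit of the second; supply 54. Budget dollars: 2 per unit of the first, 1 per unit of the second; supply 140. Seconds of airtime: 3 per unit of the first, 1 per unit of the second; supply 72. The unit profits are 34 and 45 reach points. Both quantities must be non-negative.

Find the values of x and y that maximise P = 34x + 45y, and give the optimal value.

x = 18, y = 18, maximum P = 1422

Vertices and P = 34x + 45y:
  (0, 0) → P = 0
  (0, 27) → P = 1215
  (24, 0) → P = 816
  (18, 18) → P = 1422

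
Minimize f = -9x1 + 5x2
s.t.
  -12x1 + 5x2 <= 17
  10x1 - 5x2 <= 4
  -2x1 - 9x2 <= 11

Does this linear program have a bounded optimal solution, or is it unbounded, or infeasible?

Corner points and f = -9x1 + 5x2:
  (-104/59, -49/59) → f = 691/59
  (-19/100, -59/50) → f = -419/100
The feasible region has finitely many vertices and no improving ray; the minimum is -419/100 at (-19/100, -59/50).

bounded optimum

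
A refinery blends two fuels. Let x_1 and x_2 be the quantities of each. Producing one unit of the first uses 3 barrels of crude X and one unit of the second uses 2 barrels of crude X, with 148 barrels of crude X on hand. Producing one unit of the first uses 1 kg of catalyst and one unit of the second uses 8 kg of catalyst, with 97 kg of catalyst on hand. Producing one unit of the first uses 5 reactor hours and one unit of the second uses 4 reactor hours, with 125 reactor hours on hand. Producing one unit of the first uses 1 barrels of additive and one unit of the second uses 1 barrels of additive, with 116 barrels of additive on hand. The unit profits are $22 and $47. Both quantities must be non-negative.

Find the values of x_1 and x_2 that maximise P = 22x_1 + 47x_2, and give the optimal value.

Feasible corners and P = 22x_1 + 47x_2:
  (0, 0) → P = 0
  (0, 97/8) → P = 4559/8
  (25, 0) → P = 550
  (17, 10) → P = 844

x_1 = 17, x_2 = 10, maximum P = 844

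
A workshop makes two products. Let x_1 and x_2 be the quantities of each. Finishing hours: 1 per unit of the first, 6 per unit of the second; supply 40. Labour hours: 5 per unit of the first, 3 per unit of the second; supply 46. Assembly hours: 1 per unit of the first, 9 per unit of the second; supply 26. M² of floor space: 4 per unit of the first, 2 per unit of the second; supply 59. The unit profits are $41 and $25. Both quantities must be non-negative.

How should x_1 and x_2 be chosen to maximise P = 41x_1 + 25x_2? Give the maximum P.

x_1 = 8, x_2 = 2, maximum P = 378

Vertices and P = 41x_1 + 25x_2:
  (0, 0) → P = 0
  (0, 26/9) → P = 650/9
  (46/5, 0) → P = 1886/5
  (8, 2) → P = 378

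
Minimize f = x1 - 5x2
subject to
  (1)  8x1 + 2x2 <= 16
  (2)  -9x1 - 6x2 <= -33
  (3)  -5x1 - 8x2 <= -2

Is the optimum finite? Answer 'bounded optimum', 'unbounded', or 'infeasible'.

From the feasible point (1, 4), moving in the direction (-2, 8) keeps every constraint satisfied while f decreases without bound.

unbounded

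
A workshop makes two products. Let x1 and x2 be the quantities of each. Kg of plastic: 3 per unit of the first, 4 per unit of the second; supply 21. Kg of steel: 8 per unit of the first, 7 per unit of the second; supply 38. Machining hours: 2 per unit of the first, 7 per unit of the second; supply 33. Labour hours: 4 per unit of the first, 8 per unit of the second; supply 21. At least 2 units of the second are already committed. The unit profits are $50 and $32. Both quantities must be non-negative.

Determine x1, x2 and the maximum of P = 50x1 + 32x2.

x1 = 5/4, x2 = 2, maximum P = 253/2

Extreme points and P = 50x1 + 32x2:
  (0, 21/8) → P = 84
  (0, 2) → P = 64
  (5/4, 2) → P = 253/2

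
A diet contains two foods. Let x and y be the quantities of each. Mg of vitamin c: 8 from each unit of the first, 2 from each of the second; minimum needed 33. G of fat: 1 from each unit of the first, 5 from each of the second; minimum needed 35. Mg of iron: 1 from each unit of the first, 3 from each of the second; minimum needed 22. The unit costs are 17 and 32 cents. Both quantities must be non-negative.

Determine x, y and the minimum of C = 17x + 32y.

x = 5/2, y = 13/2, minimum C = 501/2

Feasible corners and C = 17x + 32y:
  (0, 33/2) → C = 528
  (35, 0) → C = 595
  (5/2, 13/2) → C = 501/2
The feasible region is unbounded (it extends along (0, 1), (1, 0)), but C strictly increases along every unbounded feasible direction, so there is no improving ray and the minimum is attained at a vertex.

At the optimal vertex, 8x + 2y = 33 and x + 5y = 35.
Solving simultaneously gives x = 5/2, y = 13/2.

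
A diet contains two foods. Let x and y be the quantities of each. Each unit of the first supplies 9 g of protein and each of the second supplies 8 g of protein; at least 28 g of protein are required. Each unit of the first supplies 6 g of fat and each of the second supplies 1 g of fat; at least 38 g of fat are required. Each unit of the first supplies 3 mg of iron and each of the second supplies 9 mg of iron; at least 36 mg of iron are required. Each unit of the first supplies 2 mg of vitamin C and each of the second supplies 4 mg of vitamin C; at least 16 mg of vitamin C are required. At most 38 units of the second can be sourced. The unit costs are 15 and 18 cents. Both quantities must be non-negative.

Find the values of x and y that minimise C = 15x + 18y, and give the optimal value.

x = 6, y = 2, minimum C = 126

Feasible corners and C = 15x + 18y:
  (0, 38) → C = 684
  (12, 0) → C = 180
  (6, 2) → C = 126
The feasible region is unbounded (it extends along (1, 0)), but C strictly increases along every unbounded feasible direction, so there is no improving ray and the minimum is attained at a vertex.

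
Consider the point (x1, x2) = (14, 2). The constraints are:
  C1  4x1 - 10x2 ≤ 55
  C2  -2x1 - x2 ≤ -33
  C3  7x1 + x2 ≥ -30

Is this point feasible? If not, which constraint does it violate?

not feasible — violates C2

Constraint C2: -2x1 - x2 = -30, which is not ≤ -33. All other constraints are satisfied.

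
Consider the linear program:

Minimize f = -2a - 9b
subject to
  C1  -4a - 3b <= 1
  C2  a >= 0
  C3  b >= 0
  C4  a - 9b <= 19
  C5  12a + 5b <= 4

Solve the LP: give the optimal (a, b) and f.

a = 0, b = 4/5, minimum f = -36/5

Extreme points and f = -2a - 9b:
  (0, 0) → f = 0
  (0, 4/5) → f = -36/5
  (1/3, 0) → f = -2/3

The optimum lies where a = 0 and 12a + 5b = 4.
Solving simultaneously gives a = 0, b = 4/5.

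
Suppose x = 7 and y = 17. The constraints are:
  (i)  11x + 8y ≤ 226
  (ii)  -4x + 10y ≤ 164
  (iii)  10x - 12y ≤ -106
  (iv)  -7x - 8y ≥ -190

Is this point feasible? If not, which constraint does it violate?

feasible

(i): 213 ≤ 226 ✓
(ii): 142 ≤ 164 ✓
(iii): -134 ≤ -106 ✓
(iv): -185 ≥ -190 ✓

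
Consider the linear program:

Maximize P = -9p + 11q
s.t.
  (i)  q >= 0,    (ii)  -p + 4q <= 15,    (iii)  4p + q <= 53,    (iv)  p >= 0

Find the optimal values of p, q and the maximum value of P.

Vertices and P = -9p + 11q:
  (53/4, 0) → P = -477/4
  (0, 0) → P = 0
  (197/17, 113/17) → P = -530/17
  (0, 15/4) → P = 165/4

p = 0, q = 15/4, maximum P = 165/4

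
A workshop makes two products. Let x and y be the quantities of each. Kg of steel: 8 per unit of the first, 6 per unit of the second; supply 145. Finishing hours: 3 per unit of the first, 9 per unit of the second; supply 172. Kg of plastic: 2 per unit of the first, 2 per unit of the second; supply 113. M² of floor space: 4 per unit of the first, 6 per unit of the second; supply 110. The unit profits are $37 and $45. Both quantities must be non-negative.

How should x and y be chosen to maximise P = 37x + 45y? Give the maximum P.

Vertices and P = 37x + 45y:
  (0, 0) → P = 0
  (0, 55/3) → P = 825
  (145/8, 0) → P = 5365/8
  (35/4, 25/2) → P = 3545/4

The optimum lies where 8x + 6y = 145 and 4x + 6y = 110.
Solving simultaneously gives x = 35/4, y = 25/2.

x = 35/4, y = 25/2, maximum P = 3545/4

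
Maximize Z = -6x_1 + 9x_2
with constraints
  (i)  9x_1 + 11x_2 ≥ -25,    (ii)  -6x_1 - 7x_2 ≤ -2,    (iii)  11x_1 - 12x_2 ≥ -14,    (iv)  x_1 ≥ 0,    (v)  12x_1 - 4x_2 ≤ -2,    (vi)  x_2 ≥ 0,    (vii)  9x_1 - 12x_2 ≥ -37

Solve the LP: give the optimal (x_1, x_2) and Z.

Corner points and Z = -6x_1 + 9x_2:
  (0, 7/6) → Z = 21/2
  (8/25, 73/50) → Z = 561/50
  (0, 1/2) → Z = 9/2

At the optimal vertex, 11x_1 - 12x_2 = -14 and 12x_1 - 4x_2 = -2.
Solving simultaneously gives x_1 = 8/25, x_2 = 73/50.

x_1 = 8/25, x_2 = 73/50, maximum Z = 561/50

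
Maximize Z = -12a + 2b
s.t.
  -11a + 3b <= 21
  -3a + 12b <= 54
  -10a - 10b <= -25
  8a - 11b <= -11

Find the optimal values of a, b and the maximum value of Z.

The optimum lies where -11a + 3b = 21 and -10a - 10b = -25.
Solving simultaneously gives a = -27/28, b = 97/28.

a = -27/28, b = 97/28, maximum Z = 37/2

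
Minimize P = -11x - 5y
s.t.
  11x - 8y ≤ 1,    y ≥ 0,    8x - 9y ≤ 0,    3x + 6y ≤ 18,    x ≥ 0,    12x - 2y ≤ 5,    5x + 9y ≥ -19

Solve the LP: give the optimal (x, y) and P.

x = 11/13, y = 67/26, minimum P = -577/26

Vertices and P = -11x - 5y:
  (9/35, 8/35) → P = -139/35
  (19/37, 43/74) → P = -633/74
  (0, 0) → P = 0
  (0, 3) → P = -15
  (11/13, 67/26) → P = -577/26

The optimum lies where 3x + 6y = 18 and 12x - 2y = 5.
Solving simultaneously gives x = 11/13, y = 67/26.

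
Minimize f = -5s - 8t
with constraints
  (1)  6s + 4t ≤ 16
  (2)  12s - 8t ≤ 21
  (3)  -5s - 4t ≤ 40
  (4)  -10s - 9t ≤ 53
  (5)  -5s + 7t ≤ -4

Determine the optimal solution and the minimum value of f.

s = 64/31, t = 28/31, minimum f = -544/31

At the optimal vertex, 6s + 4t = 16 and -5s + 7t = -4.
Solving simultaneously gives s = 64/31, t = 28/31.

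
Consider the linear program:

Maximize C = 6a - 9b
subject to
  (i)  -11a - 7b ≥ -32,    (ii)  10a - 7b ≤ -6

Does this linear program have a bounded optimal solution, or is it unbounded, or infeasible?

unbounded

From the feasible point (26/21, 386/147), moving in the direction (-7, -10) keeps every constraint satisfied while C increases without bound.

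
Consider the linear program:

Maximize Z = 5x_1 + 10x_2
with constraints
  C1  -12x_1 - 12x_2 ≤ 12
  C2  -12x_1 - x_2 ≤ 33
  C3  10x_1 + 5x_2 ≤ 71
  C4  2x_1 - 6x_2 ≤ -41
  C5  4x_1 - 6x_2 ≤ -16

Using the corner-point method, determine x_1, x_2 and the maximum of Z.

x_1 = -118/25, x_2 = 591/25, maximum Z = 1064/5

Extreme points and Z = 5x_1 + 10x_2:
  (-118/25, 591/25) → Z = 1064/5
  (-239/74, 213/37) → Z = 3065/74
  (221/70, 276/35) → Z = 1325/14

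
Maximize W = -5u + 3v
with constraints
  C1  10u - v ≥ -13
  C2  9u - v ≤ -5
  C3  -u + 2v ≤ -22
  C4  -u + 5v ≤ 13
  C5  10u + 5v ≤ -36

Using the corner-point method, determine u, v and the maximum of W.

u = -48/19, v = -233/19, maximum W = -459/19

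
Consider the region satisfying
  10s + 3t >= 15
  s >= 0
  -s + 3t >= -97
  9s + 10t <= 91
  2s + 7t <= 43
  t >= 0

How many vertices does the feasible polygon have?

5

Intersecting each pair of boundary lines and keeping only the points that satisfy every inequality leaves:
  (0, 5)
  (3/2, 0)
  (0, 43/7)
  (207/43, 205/43)
  (91/9, 0)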